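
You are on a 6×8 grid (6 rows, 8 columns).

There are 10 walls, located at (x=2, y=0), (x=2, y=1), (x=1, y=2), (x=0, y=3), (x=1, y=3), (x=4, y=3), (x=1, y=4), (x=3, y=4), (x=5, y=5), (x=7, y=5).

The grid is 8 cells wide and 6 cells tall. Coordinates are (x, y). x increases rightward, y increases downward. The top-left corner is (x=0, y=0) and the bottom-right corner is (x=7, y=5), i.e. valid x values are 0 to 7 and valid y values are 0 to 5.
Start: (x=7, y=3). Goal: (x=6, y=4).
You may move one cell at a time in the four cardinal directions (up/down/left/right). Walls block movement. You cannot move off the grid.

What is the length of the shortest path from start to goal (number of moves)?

BFS from (x=7, y=3) until reaching (x=6, y=4):
  Distance 0: (x=7, y=3)
  Distance 1: (x=7, y=2), (x=6, y=3), (x=7, y=4)
  Distance 2: (x=7, y=1), (x=6, y=2), (x=5, y=3), (x=6, y=4)  <- goal reached here
One shortest path (2 moves): (x=7, y=3) -> (x=6, y=3) -> (x=6, y=4)

Answer: Shortest path length: 2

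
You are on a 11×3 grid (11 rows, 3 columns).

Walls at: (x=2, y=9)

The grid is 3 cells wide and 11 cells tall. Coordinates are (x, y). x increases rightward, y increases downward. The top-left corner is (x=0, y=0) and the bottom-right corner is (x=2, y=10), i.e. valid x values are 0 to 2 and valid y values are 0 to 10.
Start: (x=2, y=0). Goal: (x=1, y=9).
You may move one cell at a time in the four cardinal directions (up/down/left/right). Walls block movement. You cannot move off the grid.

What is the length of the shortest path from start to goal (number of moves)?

BFS from (x=2, y=0) until reaching (x=1, y=9):
  Distance 0: (x=2, y=0)
  Distance 1: (x=1, y=0), (x=2, y=1)
  Distance 2: (x=0, y=0), (x=1, y=1), (x=2, y=2)
  Distance 3: (x=0, y=1), (x=1, y=2), (x=2, y=3)
  Distance 4: (x=0, y=2), (x=1, y=3), (x=2, y=4)
  Distance 5: (x=0, y=3), (x=1, y=4), (x=2, y=5)
  Distance 6: (x=0, y=4), (x=1, y=5), (x=2, y=6)
  Distance 7: (x=0, y=5), (x=1, y=6), (x=2, y=7)
  Distance 8: (x=0, y=6), (x=1, y=7), (x=2, y=8)
  Distance 9: (x=0, y=7), (x=1, y=8)
  Distance 10: (x=0, y=8), (x=1, y=9)  <- goal reached here
One shortest path (10 moves): (x=2, y=0) -> (x=1, y=0) -> (x=1, y=1) -> (x=1, y=2) -> (x=1, y=3) -> (x=1, y=4) -> (x=1, y=5) -> (x=1, y=6) -> (x=1, y=7) -> (x=1, y=8) -> (x=1, y=9)

Answer: Shortest path length: 10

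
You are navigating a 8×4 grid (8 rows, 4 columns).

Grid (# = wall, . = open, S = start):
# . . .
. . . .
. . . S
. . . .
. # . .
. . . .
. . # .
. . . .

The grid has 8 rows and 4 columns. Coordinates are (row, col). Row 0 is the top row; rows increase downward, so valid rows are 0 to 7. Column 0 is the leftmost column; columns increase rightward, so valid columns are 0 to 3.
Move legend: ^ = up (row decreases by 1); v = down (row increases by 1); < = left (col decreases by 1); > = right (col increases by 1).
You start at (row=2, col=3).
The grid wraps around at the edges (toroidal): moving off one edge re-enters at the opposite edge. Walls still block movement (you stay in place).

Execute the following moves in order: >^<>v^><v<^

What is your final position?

Answer: Final position: (row=1, col=3)

Derivation:
Start: (row=2, col=3)
  > (right): (row=2, col=3) -> (row=2, col=0)
  ^ (up): (row=2, col=0) -> (row=1, col=0)
  < (left): (row=1, col=0) -> (row=1, col=3)
  > (right): (row=1, col=3) -> (row=1, col=0)
  v (down): (row=1, col=0) -> (row=2, col=0)
  ^ (up): (row=2, col=0) -> (row=1, col=0)
  > (right): (row=1, col=0) -> (row=1, col=1)
  < (left): (row=1, col=1) -> (row=1, col=0)
  v (down): (row=1, col=0) -> (row=2, col=0)
  < (left): (row=2, col=0) -> (row=2, col=3)
  ^ (up): (row=2, col=3) -> (row=1, col=3)
Final: (row=1, col=3)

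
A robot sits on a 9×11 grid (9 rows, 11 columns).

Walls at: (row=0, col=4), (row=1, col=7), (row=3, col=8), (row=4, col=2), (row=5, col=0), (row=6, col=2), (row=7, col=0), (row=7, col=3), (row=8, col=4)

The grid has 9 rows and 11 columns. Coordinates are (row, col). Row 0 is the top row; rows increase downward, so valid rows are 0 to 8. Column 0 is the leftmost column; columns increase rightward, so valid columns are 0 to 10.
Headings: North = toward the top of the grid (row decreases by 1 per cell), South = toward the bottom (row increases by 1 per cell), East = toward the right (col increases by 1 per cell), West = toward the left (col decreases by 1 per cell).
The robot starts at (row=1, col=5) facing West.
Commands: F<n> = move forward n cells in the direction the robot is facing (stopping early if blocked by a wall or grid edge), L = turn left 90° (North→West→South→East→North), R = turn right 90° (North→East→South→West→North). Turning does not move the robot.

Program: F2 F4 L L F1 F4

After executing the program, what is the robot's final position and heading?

Answer: Final position: (row=1, col=5), facing East

Derivation:
Start: (row=1, col=5), facing West
  F2: move forward 2, now at (row=1, col=3)
  F4: move forward 3/4 (blocked), now at (row=1, col=0)
  L: turn left, now facing South
  L: turn left, now facing East
  F1: move forward 1, now at (row=1, col=1)
  F4: move forward 4, now at (row=1, col=5)
Final: (row=1, col=5), facing East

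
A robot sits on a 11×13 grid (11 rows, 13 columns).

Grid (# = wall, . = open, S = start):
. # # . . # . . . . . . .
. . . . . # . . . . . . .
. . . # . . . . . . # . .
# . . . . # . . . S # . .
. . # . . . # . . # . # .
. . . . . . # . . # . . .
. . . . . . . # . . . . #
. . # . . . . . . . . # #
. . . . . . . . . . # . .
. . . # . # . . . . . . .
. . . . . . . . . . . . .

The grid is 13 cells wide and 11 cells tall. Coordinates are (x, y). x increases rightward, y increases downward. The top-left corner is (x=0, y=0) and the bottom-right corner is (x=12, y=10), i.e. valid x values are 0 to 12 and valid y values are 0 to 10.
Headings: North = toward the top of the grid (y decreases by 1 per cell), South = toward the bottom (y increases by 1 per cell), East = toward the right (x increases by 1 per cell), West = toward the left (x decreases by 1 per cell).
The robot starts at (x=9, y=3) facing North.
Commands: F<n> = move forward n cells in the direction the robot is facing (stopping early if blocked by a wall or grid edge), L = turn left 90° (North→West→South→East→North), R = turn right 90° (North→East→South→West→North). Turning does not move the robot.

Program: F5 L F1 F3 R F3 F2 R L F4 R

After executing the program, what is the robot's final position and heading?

Start: (x=9, y=3), facing North
  F5: move forward 3/5 (blocked), now at (x=9, y=0)
  L: turn left, now facing West
  F1: move forward 1, now at (x=8, y=0)
  F3: move forward 2/3 (blocked), now at (x=6, y=0)
  R: turn right, now facing North
  F3: move forward 0/3 (blocked), now at (x=6, y=0)
  F2: move forward 0/2 (blocked), now at (x=6, y=0)
  R: turn right, now facing East
  L: turn left, now facing North
  F4: move forward 0/4 (blocked), now at (x=6, y=0)
  R: turn right, now facing East
Final: (x=6, y=0), facing East

Answer: Final position: (x=6, y=0), facing East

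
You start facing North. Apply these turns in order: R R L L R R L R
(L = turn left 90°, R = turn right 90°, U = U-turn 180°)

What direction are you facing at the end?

Start: North
  R (right (90° clockwise)) -> East
  R (right (90° clockwise)) -> South
  L (left (90° counter-clockwise)) -> East
  L (left (90° counter-clockwise)) -> North
  R (right (90° clockwise)) -> East
  R (right (90° clockwise)) -> South
  L (left (90° counter-clockwise)) -> East
  R (right (90° clockwise)) -> South
Final: South

Answer: Final heading: South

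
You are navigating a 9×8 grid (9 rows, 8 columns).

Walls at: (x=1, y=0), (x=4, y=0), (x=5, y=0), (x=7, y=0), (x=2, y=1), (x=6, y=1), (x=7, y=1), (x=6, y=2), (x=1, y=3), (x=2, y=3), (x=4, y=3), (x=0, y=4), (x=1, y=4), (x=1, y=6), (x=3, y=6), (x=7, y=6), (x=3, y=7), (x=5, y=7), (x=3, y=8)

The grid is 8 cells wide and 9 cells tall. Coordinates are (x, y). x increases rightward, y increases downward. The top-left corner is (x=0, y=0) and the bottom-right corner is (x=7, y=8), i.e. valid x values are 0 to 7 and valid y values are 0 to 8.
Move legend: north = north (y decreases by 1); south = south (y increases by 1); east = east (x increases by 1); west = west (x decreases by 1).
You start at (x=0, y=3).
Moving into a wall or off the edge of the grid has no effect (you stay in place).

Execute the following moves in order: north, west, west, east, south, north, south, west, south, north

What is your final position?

Answer: Final position: (x=0, y=2)

Derivation:
Start: (x=0, y=3)
  north (north): (x=0, y=3) -> (x=0, y=2)
  west (west): blocked, stay at (x=0, y=2)
  west (west): blocked, stay at (x=0, y=2)
  east (east): (x=0, y=2) -> (x=1, y=2)
  south (south): blocked, stay at (x=1, y=2)
  north (north): (x=1, y=2) -> (x=1, y=1)
  south (south): (x=1, y=1) -> (x=1, y=2)
  west (west): (x=1, y=2) -> (x=0, y=2)
  south (south): (x=0, y=2) -> (x=0, y=3)
  north (north): (x=0, y=3) -> (x=0, y=2)
Final: (x=0, y=2)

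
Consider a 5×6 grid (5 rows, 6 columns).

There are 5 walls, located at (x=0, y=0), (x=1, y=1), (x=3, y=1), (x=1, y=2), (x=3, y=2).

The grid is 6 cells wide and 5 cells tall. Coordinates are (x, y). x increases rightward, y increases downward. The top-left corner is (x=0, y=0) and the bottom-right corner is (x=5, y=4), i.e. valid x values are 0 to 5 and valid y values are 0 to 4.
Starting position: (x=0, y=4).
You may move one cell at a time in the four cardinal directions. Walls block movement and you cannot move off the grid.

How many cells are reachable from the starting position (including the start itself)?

BFS flood-fill from (x=0, y=4):
  Distance 0: (x=0, y=4)
  Distance 1: (x=0, y=3), (x=1, y=4)
  Distance 2: (x=0, y=2), (x=1, y=3), (x=2, y=4)
  Distance 3: (x=0, y=1), (x=2, y=3), (x=3, y=4)
  Distance 4: (x=2, y=2), (x=3, y=3), (x=4, y=4)
  Distance 5: (x=2, y=1), (x=4, y=3), (x=5, y=4)
  Distance 6: (x=2, y=0), (x=4, y=2), (x=5, y=3)
  Distance 7: (x=1, y=0), (x=3, y=0), (x=4, y=1), (x=5, y=2)
  Distance 8: (x=4, y=0), (x=5, y=1)
  Distance 9: (x=5, y=0)
Total reachable: 25 (grid has 25 open cells total)

Answer: Reachable cells: 25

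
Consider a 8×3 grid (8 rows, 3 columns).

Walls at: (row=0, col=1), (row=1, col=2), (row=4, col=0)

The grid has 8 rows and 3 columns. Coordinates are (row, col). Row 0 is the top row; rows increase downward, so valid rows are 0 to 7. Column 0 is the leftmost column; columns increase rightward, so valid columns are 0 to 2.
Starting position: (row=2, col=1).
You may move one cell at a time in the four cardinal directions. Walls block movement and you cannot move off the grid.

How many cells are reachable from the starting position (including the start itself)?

Answer: Reachable cells: 20

Derivation:
BFS flood-fill from (row=2, col=1):
  Distance 0: (row=2, col=1)
  Distance 1: (row=1, col=1), (row=2, col=0), (row=2, col=2), (row=3, col=1)
  Distance 2: (row=1, col=0), (row=3, col=0), (row=3, col=2), (row=4, col=1)
  Distance 3: (row=0, col=0), (row=4, col=2), (row=5, col=1)
  Distance 4: (row=5, col=0), (row=5, col=2), (row=6, col=1)
  Distance 5: (row=6, col=0), (row=6, col=2), (row=7, col=1)
  Distance 6: (row=7, col=0), (row=7, col=2)
Total reachable: 20 (grid has 21 open cells total)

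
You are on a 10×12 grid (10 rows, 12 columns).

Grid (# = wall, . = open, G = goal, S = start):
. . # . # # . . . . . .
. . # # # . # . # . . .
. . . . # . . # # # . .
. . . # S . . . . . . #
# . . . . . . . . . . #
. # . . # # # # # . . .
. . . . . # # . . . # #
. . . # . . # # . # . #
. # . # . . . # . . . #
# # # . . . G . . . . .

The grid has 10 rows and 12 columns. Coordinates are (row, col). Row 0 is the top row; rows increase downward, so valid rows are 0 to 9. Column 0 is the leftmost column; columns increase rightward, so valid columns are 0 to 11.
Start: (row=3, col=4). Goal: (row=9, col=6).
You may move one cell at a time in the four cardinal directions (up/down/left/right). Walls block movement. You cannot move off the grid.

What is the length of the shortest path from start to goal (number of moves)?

BFS from (row=3, col=4) until reaching (row=9, col=6):
  Distance 0: (row=3, col=4)
  Distance 1: (row=3, col=5), (row=4, col=4)
  Distance 2: (row=2, col=5), (row=3, col=6), (row=4, col=3), (row=4, col=5)
  Distance 3: (row=1, col=5), (row=2, col=6), (row=3, col=7), (row=4, col=2), (row=4, col=6), (row=5, col=3)
  Distance 4: (row=3, col=2), (row=3, col=8), (row=4, col=1), (row=4, col=7), (row=5, col=2), (row=6, col=3)
  Distance 5: (row=2, col=2), (row=3, col=1), (row=3, col=9), (row=4, col=8), (row=6, col=2), (row=6, col=4)
  Distance 6: (row=2, col=1), (row=2, col=3), (row=3, col=0), (row=3, col=10), (row=4, col=9), (row=6, col=1), (row=7, col=2), (row=7, col=4)
  Distance 7: (row=1, col=1), (row=2, col=0), (row=2, col=10), (row=4, col=10), (row=5, col=9), (row=6, col=0), (row=7, col=1), (row=7, col=5), (row=8, col=2), (row=8, col=4)
  Distance 8: (row=0, col=1), (row=1, col=0), (row=1, col=10), (row=2, col=11), (row=5, col=0), (row=5, col=10), (row=6, col=9), (row=7, col=0), (row=8, col=5), (row=9, col=4)
  Distance 9: (row=0, col=0), (row=0, col=10), (row=1, col=9), (row=1, col=11), (row=5, col=11), (row=6, col=8), (row=8, col=0), (row=8, col=6), (row=9, col=3), (row=9, col=5)
  Distance 10: (row=0, col=9), (row=0, col=11), (row=6, col=7), (row=7, col=8), (row=9, col=6)  <- goal reached here
One shortest path (10 moves): (row=3, col=4) -> (row=4, col=4) -> (row=4, col=3) -> (row=5, col=3) -> (row=6, col=3) -> (row=6, col=4) -> (row=7, col=4) -> (row=7, col=5) -> (row=8, col=5) -> (row=8, col=6) -> (row=9, col=6)

Answer: Shortest path length: 10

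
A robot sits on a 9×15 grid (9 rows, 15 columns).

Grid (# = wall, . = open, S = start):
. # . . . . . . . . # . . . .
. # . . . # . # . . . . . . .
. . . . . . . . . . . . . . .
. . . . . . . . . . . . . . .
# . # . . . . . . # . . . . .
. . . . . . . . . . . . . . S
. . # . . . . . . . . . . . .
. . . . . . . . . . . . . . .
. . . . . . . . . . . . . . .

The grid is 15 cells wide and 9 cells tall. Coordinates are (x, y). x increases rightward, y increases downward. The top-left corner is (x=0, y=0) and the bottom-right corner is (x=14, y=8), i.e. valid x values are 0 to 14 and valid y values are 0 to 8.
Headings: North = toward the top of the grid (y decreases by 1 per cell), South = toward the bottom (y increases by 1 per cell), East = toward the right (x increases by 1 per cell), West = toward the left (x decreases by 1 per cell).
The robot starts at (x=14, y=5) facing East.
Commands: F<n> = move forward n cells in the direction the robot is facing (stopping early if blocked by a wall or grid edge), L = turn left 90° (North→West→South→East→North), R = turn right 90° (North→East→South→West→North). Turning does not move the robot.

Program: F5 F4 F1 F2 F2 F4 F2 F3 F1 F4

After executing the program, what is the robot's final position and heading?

Answer: Final position: (x=14, y=5), facing East

Derivation:
Start: (x=14, y=5), facing East
  F5: move forward 0/5 (blocked), now at (x=14, y=5)
  F4: move forward 0/4 (blocked), now at (x=14, y=5)
  F1: move forward 0/1 (blocked), now at (x=14, y=5)
  F2: move forward 0/2 (blocked), now at (x=14, y=5)
  F2: move forward 0/2 (blocked), now at (x=14, y=5)
  F4: move forward 0/4 (blocked), now at (x=14, y=5)
  F2: move forward 0/2 (blocked), now at (x=14, y=5)
  F3: move forward 0/3 (blocked), now at (x=14, y=5)
  F1: move forward 0/1 (blocked), now at (x=14, y=5)
  F4: move forward 0/4 (blocked), now at (x=14, y=5)
Final: (x=14, y=5), facing East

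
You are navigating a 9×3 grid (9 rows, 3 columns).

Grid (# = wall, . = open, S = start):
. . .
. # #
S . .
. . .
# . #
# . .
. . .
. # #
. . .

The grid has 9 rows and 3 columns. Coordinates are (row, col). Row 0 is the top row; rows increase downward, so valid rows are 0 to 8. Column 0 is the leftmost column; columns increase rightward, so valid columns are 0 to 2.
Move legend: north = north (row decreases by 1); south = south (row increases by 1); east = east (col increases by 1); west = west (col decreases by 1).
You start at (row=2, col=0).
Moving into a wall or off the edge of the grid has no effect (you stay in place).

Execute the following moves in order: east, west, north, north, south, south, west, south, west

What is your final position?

Start: (row=2, col=0)
  east (east): (row=2, col=0) -> (row=2, col=1)
  west (west): (row=2, col=1) -> (row=2, col=0)
  north (north): (row=2, col=0) -> (row=1, col=0)
  north (north): (row=1, col=0) -> (row=0, col=0)
  south (south): (row=0, col=0) -> (row=1, col=0)
  south (south): (row=1, col=0) -> (row=2, col=0)
  west (west): blocked, stay at (row=2, col=0)
  south (south): (row=2, col=0) -> (row=3, col=0)
  west (west): blocked, stay at (row=3, col=0)
Final: (row=3, col=0)

Answer: Final position: (row=3, col=0)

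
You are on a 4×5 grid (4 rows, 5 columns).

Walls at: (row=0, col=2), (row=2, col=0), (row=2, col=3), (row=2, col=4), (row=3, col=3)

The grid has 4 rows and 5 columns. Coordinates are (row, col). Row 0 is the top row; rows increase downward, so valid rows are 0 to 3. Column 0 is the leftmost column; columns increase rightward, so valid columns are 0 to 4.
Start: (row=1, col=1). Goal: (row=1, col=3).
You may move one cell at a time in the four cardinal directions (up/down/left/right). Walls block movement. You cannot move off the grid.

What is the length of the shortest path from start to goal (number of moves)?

Answer: Shortest path length: 2

Derivation:
BFS from (row=1, col=1) until reaching (row=1, col=3):
  Distance 0: (row=1, col=1)
  Distance 1: (row=0, col=1), (row=1, col=0), (row=1, col=2), (row=2, col=1)
  Distance 2: (row=0, col=0), (row=1, col=3), (row=2, col=2), (row=3, col=1)  <- goal reached here
One shortest path (2 moves): (row=1, col=1) -> (row=1, col=2) -> (row=1, col=3)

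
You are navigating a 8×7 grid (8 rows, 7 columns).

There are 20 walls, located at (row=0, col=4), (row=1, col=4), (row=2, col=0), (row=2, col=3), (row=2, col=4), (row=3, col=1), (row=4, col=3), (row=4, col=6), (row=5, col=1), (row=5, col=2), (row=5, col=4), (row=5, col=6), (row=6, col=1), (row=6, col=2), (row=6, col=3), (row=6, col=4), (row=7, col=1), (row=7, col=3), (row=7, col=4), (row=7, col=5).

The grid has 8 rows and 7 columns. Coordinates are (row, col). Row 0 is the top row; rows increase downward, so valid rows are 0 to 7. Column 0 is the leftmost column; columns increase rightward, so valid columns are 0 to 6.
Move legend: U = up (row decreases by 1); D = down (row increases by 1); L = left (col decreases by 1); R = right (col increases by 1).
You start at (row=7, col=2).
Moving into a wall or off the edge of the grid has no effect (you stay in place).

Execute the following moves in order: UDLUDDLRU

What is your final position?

Start: (row=7, col=2)
  U (up): blocked, stay at (row=7, col=2)
  D (down): blocked, stay at (row=7, col=2)
  L (left): blocked, stay at (row=7, col=2)
  U (up): blocked, stay at (row=7, col=2)
  D (down): blocked, stay at (row=7, col=2)
  D (down): blocked, stay at (row=7, col=2)
  L (left): blocked, stay at (row=7, col=2)
  R (right): blocked, stay at (row=7, col=2)
  U (up): blocked, stay at (row=7, col=2)
Final: (row=7, col=2)

Answer: Final position: (row=7, col=2)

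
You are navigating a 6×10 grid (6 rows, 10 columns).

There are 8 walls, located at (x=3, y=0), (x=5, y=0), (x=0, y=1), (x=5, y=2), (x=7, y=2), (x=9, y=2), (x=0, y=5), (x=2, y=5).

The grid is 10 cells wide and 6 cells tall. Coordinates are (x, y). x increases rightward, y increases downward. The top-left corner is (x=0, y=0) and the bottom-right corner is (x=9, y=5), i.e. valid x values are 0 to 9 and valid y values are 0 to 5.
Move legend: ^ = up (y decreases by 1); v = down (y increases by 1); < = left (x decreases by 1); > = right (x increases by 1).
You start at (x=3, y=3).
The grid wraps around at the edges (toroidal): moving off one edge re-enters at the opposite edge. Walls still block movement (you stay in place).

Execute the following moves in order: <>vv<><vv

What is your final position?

Start: (x=3, y=3)
  < (left): (x=3, y=3) -> (x=2, y=3)
  > (right): (x=2, y=3) -> (x=3, y=3)
  v (down): (x=3, y=3) -> (x=3, y=4)
  v (down): (x=3, y=4) -> (x=3, y=5)
  < (left): blocked, stay at (x=3, y=5)
  > (right): (x=3, y=5) -> (x=4, y=5)
  < (left): (x=4, y=5) -> (x=3, y=5)
  v (down): blocked, stay at (x=3, y=5)
  v (down): blocked, stay at (x=3, y=5)
Final: (x=3, y=5)

Answer: Final position: (x=3, y=5)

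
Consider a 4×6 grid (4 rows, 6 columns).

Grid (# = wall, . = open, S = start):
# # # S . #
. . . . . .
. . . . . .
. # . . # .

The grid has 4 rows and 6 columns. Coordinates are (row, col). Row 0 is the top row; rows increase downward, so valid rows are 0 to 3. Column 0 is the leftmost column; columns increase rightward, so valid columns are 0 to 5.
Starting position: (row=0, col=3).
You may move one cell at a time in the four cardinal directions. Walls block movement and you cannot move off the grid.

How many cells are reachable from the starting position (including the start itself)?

BFS flood-fill from (row=0, col=3):
  Distance 0: (row=0, col=3)
  Distance 1: (row=0, col=4), (row=1, col=3)
  Distance 2: (row=1, col=2), (row=1, col=4), (row=2, col=3)
  Distance 3: (row=1, col=1), (row=1, col=5), (row=2, col=2), (row=2, col=4), (row=3, col=3)
  Distance 4: (row=1, col=0), (row=2, col=1), (row=2, col=5), (row=3, col=2)
  Distance 5: (row=2, col=0), (row=3, col=5)
  Distance 6: (row=3, col=0)
Total reachable: 18 (grid has 18 open cells total)

Answer: Reachable cells: 18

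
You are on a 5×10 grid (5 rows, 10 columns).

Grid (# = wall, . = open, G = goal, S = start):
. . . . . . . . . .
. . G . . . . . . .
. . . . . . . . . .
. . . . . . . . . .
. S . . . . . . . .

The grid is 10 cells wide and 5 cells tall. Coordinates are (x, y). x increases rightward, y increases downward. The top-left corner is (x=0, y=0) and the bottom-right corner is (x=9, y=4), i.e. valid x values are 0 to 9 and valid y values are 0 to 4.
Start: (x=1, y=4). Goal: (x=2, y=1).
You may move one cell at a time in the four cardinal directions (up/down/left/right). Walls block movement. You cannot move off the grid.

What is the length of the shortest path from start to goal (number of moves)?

Answer: Shortest path length: 4

Derivation:
BFS from (x=1, y=4) until reaching (x=2, y=1):
  Distance 0: (x=1, y=4)
  Distance 1: (x=1, y=3), (x=0, y=4), (x=2, y=4)
  Distance 2: (x=1, y=2), (x=0, y=3), (x=2, y=3), (x=3, y=4)
  Distance 3: (x=1, y=1), (x=0, y=2), (x=2, y=2), (x=3, y=3), (x=4, y=4)
  Distance 4: (x=1, y=0), (x=0, y=1), (x=2, y=1), (x=3, y=2), (x=4, y=3), (x=5, y=4)  <- goal reached here
One shortest path (4 moves): (x=1, y=4) -> (x=2, y=4) -> (x=2, y=3) -> (x=2, y=2) -> (x=2, y=1)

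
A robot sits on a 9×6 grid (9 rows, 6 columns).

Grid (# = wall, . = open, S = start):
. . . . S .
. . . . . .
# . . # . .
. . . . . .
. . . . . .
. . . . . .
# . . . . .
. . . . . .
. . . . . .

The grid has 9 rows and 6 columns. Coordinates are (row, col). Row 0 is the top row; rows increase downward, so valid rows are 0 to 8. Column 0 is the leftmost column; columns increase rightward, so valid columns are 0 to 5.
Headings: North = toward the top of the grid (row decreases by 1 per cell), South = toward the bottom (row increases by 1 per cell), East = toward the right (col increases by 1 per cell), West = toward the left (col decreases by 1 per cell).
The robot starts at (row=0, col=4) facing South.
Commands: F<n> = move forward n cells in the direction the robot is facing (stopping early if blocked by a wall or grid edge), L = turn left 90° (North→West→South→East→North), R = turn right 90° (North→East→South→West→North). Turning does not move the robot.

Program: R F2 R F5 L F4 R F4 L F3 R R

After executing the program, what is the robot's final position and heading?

Answer: Final position: (row=0, col=0), facing East

Derivation:
Start: (row=0, col=4), facing South
  R: turn right, now facing West
  F2: move forward 2, now at (row=0, col=2)
  R: turn right, now facing North
  F5: move forward 0/5 (blocked), now at (row=0, col=2)
  L: turn left, now facing West
  F4: move forward 2/4 (blocked), now at (row=0, col=0)
  R: turn right, now facing North
  F4: move forward 0/4 (blocked), now at (row=0, col=0)
  L: turn left, now facing West
  F3: move forward 0/3 (blocked), now at (row=0, col=0)
  R: turn right, now facing North
  R: turn right, now facing East
Final: (row=0, col=0), facing East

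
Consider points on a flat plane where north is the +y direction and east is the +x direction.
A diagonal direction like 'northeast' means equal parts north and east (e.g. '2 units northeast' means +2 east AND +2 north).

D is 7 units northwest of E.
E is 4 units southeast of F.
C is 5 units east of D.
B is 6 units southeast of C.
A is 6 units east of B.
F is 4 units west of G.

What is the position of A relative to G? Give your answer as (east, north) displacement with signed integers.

Place G at the origin (east=0, north=0).
  F is 4 units west of G: delta (east=-4, north=+0); F at (east=-4, north=0).
  E is 4 units southeast of F: delta (east=+4, north=-4); E at (east=0, north=-4).
  D is 7 units northwest of E: delta (east=-7, north=+7); D at (east=-7, north=3).
  C is 5 units east of D: delta (east=+5, north=+0); C at (east=-2, north=3).
  B is 6 units southeast of C: delta (east=+6, north=-6); B at (east=4, north=-3).
  A is 6 units east of B: delta (east=+6, north=+0); A at (east=10, north=-3).
Therefore A relative to G: (east=10, north=-3).

Answer: A is at (east=10, north=-3) relative to G.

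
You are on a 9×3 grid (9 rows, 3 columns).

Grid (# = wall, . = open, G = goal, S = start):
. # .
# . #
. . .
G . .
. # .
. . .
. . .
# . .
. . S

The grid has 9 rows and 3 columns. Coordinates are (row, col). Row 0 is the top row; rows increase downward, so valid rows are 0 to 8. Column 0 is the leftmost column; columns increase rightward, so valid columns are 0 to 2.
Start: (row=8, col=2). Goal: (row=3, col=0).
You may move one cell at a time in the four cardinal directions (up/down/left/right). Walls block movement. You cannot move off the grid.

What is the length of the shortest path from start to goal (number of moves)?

Answer: Shortest path length: 7

Derivation:
BFS from (row=8, col=2) until reaching (row=3, col=0):
  Distance 0: (row=8, col=2)
  Distance 1: (row=7, col=2), (row=8, col=1)
  Distance 2: (row=6, col=2), (row=7, col=1), (row=8, col=0)
  Distance 3: (row=5, col=2), (row=6, col=1)
  Distance 4: (row=4, col=2), (row=5, col=1), (row=6, col=0)
  Distance 5: (row=3, col=2), (row=5, col=0)
  Distance 6: (row=2, col=2), (row=3, col=1), (row=4, col=0)
  Distance 7: (row=2, col=1), (row=3, col=0)  <- goal reached here
One shortest path (7 moves): (row=8, col=2) -> (row=8, col=1) -> (row=7, col=1) -> (row=6, col=1) -> (row=6, col=0) -> (row=5, col=0) -> (row=4, col=0) -> (row=3, col=0)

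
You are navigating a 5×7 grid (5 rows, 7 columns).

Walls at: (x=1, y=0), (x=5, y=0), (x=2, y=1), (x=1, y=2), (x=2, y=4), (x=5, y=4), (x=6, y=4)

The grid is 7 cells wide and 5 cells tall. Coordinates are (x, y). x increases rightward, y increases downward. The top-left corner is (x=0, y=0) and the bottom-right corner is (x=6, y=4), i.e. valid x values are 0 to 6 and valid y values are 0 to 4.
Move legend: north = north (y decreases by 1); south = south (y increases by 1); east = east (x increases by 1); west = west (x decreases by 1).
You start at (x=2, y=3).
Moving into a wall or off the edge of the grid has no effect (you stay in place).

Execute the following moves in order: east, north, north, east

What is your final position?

Start: (x=2, y=3)
  east (east): (x=2, y=3) -> (x=3, y=3)
  north (north): (x=3, y=3) -> (x=3, y=2)
  north (north): (x=3, y=2) -> (x=3, y=1)
  east (east): (x=3, y=1) -> (x=4, y=1)
Final: (x=4, y=1)

Answer: Final position: (x=4, y=1)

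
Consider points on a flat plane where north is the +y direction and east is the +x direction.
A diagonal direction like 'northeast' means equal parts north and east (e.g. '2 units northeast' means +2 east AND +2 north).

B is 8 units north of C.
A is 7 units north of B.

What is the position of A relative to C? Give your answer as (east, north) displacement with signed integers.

Place C at the origin (east=0, north=0).
  B is 8 units north of C: delta (east=+0, north=+8); B at (east=0, north=8).
  A is 7 units north of B: delta (east=+0, north=+7); A at (east=0, north=15).
Therefore A relative to C: (east=0, north=15).

Answer: A is at (east=0, north=15) relative to C.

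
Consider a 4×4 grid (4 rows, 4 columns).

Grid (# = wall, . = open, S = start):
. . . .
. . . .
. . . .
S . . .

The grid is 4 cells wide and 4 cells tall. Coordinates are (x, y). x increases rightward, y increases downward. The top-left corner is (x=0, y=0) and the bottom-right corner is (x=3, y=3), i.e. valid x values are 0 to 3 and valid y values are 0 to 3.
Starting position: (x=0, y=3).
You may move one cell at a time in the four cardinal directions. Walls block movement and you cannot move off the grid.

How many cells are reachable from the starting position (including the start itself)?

Answer: Reachable cells: 16

Derivation:
BFS flood-fill from (x=0, y=3):
  Distance 0: (x=0, y=3)
  Distance 1: (x=0, y=2), (x=1, y=3)
  Distance 2: (x=0, y=1), (x=1, y=2), (x=2, y=3)
  Distance 3: (x=0, y=0), (x=1, y=1), (x=2, y=2), (x=3, y=3)
  Distance 4: (x=1, y=0), (x=2, y=1), (x=3, y=2)
  Distance 5: (x=2, y=0), (x=3, y=1)
  Distance 6: (x=3, y=0)
Total reachable: 16 (grid has 16 open cells total)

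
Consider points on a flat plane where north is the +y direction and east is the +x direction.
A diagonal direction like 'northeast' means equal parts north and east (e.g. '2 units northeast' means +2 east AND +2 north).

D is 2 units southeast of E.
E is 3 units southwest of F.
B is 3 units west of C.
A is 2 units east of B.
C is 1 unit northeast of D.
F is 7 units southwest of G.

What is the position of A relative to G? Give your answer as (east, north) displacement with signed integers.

Answer: A is at (east=-8, north=-11) relative to G.

Derivation:
Place G at the origin (east=0, north=0).
  F is 7 units southwest of G: delta (east=-7, north=-7); F at (east=-7, north=-7).
  E is 3 units southwest of F: delta (east=-3, north=-3); E at (east=-10, north=-10).
  D is 2 units southeast of E: delta (east=+2, north=-2); D at (east=-8, north=-12).
  C is 1 unit northeast of D: delta (east=+1, north=+1); C at (east=-7, north=-11).
  B is 3 units west of C: delta (east=-3, north=+0); B at (east=-10, north=-11).
  A is 2 units east of B: delta (east=+2, north=+0); A at (east=-8, north=-11).
Therefore A relative to G: (east=-8, north=-11).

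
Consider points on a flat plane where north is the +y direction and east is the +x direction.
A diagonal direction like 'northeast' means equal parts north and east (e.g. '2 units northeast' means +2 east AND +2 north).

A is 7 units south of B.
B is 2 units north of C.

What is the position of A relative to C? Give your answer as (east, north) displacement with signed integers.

Place C at the origin (east=0, north=0).
  B is 2 units north of C: delta (east=+0, north=+2); B at (east=0, north=2).
  A is 7 units south of B: delta (east=+0, north=-7); A at (east=0, north=-5).
Therefore A relative to C: (east=0, north=-5).

Answer: A is at (east=0, north=-5) relative to C.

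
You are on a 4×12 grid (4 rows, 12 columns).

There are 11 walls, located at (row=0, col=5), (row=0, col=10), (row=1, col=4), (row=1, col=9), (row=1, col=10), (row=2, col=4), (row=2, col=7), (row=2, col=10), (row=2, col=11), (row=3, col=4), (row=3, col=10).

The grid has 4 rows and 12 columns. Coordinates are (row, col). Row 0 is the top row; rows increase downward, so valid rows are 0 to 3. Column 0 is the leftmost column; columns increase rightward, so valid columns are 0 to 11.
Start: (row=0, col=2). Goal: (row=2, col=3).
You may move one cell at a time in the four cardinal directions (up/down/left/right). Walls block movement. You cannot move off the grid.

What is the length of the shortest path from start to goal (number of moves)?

Answer: Shortest path length: 3

Derivation:
BFS from (row=0, col=2) until reaching (row=2, col=3):
  Distance 0: (row=0, col=2)
  Distance 1: (row=0, col=1), (row=0, col=3), (row=1, col=2)
  Distance 2: (row=0, col=0), (row=0, col=4), (row=1, col=1), (row=1, col=3), (row=2, col=2)
  Distance 3: (row=1, col=0), (row=2, col=1), (row=2, col=3), (row=3, col=2)  <- goal reached here
One shortest path (3 moves): (row=0, col=2) -> (row=0, col=3) -> (row=1, col=3) -> (row=2, col=3)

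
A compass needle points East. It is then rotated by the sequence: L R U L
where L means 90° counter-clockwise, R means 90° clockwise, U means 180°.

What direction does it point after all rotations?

Answer: Final heading: South

Derivation:
Start: East
  L (left (90° counter-clockwise)) -> North
  R (right (90° clockwise)) -> East
  U (U-turn (180°)) -> West
  L (left (90° counter-clockwise)) -> South
Final: South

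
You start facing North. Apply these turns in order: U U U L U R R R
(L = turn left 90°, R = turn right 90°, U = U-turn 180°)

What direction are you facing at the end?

Answer: Final heading: South

Derivation:
Start: North
  U (U-turn (180°)) -> South
  U (U-turn (180°)) -> North
  U (U-turn (180°)) -> South
  L (left (90° counter-clockwise)) -> East
  U (U-turn (180°)) -> West
  R (right (90° clockwise)) -> North
  R (right (90° clockwise)) -> East
  R (right (90° clockwise)) -> South
Final: South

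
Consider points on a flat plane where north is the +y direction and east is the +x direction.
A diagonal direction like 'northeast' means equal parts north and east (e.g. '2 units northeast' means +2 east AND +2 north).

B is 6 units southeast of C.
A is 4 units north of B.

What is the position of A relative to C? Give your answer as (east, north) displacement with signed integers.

Place C at the origin (east=0, north=0).
  B is 6 units southeast of C: delta (east=+6, north=-6); B at (east=6, north=-6).
  A is 4 units north of B: delta (east=+0, north=+4); A at (east=6, north=-2).
Therefore A relative to C: (east=6, north=-2).

Answer: A is at (east=6, north=-2) relative to C.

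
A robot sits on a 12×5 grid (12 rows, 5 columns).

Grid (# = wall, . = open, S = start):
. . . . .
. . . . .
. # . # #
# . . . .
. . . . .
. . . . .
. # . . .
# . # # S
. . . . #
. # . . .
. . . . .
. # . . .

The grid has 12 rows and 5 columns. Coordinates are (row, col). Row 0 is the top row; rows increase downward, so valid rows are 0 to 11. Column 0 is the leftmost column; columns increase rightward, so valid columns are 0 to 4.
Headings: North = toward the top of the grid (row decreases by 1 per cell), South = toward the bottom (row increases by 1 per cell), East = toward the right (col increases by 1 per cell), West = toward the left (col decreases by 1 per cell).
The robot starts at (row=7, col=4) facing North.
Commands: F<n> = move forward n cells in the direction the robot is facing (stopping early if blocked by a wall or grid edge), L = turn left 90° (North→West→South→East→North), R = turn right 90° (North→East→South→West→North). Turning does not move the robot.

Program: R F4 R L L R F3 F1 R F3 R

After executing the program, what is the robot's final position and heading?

Start: (row=7, col=4), facing North
  R: turn right, now facing East
  F4: move forward 0/4 (blocked), now at (row=7, col=4)
  R: turn right, now facing South
  L: turn left, now facing East
  L: turn left, now facing North
  R: turn right, now facing East
  F3: move forward 0/3 (blocked), now at (row=7, col=4)
  F1: move forward 0/1 (blocked), now at (row=7, col=4)
  R: turn right, now facing South
  F3: move forward 0/3 (blocked), now at (row=7, col=4)
  R: turn right, now facing West
Final: (row=7, col=4), facing West

Answer: Final position: (row=7, col=4), facing West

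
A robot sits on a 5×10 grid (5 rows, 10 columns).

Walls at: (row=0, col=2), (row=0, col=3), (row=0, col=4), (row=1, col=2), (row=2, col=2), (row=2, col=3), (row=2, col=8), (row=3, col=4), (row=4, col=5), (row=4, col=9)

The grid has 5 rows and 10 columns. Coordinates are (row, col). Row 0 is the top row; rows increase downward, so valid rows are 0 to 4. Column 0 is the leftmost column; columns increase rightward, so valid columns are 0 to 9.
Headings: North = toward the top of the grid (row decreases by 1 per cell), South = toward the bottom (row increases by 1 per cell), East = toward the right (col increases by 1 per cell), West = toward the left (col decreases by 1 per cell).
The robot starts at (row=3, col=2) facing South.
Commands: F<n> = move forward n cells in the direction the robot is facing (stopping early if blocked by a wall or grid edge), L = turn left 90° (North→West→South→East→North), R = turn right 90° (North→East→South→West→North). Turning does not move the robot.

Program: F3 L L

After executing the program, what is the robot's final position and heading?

Answer: Final position: (row=4, col=2), facing North

Derivation:
Start: (row=3, col=2), facing South
  F3: move forward 1/3 (blocked), now at (row=4, col=2)
  L: turn left, now facing East
  L: turn left, now facing North
Final: (row=4, col=2), facing North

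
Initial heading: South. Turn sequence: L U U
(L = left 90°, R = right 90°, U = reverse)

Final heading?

Answer: Final heading: East

Derivation:
Start: South
  L (left (90° counter-clockwise)) -> East
  U (U-turn (180°)) -> West
  U (U-turn (180°)) -> East
Final: East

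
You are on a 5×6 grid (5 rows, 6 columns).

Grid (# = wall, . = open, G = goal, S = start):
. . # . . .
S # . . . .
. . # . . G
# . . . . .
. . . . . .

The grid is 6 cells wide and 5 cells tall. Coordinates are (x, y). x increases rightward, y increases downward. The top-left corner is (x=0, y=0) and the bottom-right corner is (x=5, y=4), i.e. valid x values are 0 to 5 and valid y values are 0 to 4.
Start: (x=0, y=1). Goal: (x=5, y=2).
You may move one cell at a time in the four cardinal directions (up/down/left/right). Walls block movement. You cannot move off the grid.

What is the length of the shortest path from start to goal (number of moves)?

Answer: Shortest path length: 8

Derivation:
BFS from (x=0, y=1) until reaching (x=5, y=2):
  Distance 0: (x=0, y=1)
  Distance 1: (x=0, y=0), (x=0, y=2)
  Distance 2: (x=1, y=0), (x=1, y=2)
  Distance 3: (x=1, y=3)
  Distance 4: (x=2, y=3), (x=1, y=4)
  Distance 5: (x=3, y=3), (x=0, y=4), (x=2, y=4)
  Distance 6: (x=3, y=2), (x=4, y=3), (x=3, y=4)
  Distance 7: (x=3, y=1), (x=4, y=2), (x=5, y=3), (x=4, y=4)
  Distance 8: (x=3, y=0), (x=2, y=1), (x=4, y=1), (x=5, y=2), (x=5, y=4)  <- goal reached here
One shortest path (8 moves): (x=0, y=1) -> (x=0, y=2) -> (x=1, y=2) -> (x=1, y=3) -> (x=2, y=3) -> (x=3, y=3) -> (x=4, y=3) -> (x=5, y=3) -> (x=5, y=2)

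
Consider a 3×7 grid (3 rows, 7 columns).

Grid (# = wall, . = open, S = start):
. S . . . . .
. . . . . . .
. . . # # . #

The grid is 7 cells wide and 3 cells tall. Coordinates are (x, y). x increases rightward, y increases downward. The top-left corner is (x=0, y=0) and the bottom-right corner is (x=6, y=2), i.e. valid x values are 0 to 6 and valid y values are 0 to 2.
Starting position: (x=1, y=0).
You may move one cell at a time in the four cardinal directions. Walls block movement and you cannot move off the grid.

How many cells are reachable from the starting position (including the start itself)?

Answer: Reachable cells: 18

Derivation:
BFS flood-fill from (x=1, y=0):
  Distance 0: (x=1, y=0)
  Distance 1: (x=0, y=0), (x=2, y=0), (x=1, y=1)
  Distance 2: (x=3, y=0), (x=0, y=1), (x=2, y=1), (x=1, y=2)
  Distance 3: (x=4, y=0), (x=3, y=1), (x=0, y=2), (x=2, y=2)
  Distance 4: (x=5, y=0), (x=4, y=1)
  Distance 5: (x=6, y=0), (x=5, y=1)
  Distance 6: (x=6, y=1), (x=5, y=2)
Total reachable: 18 (grid has 18 open cells total)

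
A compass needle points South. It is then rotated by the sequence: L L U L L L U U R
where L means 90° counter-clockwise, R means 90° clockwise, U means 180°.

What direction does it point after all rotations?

Answer: Final heading: North

Derivation:
Start: South
  L (left (90° counter-clockwise)) -> East
  L (left (90° counter-clockwise)) -> North
  U (U-turn (180°)) -> South
  L (left (90° counter-clockwise)) -> East
  L (left (90° counter-clockwise)) -> North
  L (left (90° counter-clockwise)) -> West
  U (U-turn (180°)) -> East
  U (U-turn (180°)) -> West
  R (right (90° clockwise)) -> North
Final: North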